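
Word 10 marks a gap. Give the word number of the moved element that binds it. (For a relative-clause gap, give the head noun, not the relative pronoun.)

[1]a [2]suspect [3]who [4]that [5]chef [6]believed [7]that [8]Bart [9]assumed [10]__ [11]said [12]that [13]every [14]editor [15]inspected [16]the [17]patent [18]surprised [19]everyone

2

The gap at 10 is the subject of "said", inside a relative clause.
The relative pronoun is "who" (word 3); it is bound by the head noun immediately before it.
Its filler is the head noun "suspect", at word 2.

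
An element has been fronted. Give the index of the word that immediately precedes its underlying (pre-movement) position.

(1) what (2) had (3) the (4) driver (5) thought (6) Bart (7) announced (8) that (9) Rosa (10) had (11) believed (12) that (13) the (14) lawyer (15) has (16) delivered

The displaced element is "what" (word 1).
It is linked across 3 clause boundaries (Ø → that → that).
It functions as the direct object of "delivered", so the gap sits immediately after word 16 ("delivered").
Base order: The driver had thought Bart announced that Rosa had believed that the lawyer has delivered what.

16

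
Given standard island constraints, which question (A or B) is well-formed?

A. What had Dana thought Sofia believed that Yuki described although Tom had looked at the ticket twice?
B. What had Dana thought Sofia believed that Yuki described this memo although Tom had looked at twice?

A

In B, the wh-phrase is extracted from inside an adjunct island (introduced by "although"), which blocks movement.
In A, the extraction path crosses only that-complement boundaries, which are transparent.
So A is grammatical.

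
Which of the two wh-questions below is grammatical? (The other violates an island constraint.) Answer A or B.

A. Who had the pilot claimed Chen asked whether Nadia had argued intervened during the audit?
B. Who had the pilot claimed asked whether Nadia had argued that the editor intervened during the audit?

B

In A, the wh-phrase is extracted from inside a wh-island (introduced by "whether"), which blocks movement.
In B, the extraction path crosses only that-complement boundaries, which are transparent.
So B is grammatical.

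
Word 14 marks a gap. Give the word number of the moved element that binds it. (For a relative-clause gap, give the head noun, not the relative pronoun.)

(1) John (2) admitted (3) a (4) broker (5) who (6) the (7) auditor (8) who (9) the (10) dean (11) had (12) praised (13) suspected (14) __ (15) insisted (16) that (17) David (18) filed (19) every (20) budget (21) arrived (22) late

4

The gap at 14 is the subject of "insisted", inside a relative clause.
The relative pronoun is "who" (word 5); it is bound by the head noun immediately before it.
Its filler is the head noun "broker", at word 4.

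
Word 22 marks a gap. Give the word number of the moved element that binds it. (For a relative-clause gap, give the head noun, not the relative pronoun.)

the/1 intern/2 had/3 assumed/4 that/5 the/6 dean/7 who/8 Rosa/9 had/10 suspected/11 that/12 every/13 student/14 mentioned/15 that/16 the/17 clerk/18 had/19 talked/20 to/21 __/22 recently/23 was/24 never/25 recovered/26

7

The gap at 22 is the prepositional object of "talked", inside a relative clause.
The relative pronoun is "who" (word 8); it is bound by the head noun immediately before it.
Its filler is the head noun "dean", at word 7.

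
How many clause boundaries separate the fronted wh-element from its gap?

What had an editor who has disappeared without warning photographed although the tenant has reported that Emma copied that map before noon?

0

"what" originates inside the matrix clause — no clause boundary is crossed.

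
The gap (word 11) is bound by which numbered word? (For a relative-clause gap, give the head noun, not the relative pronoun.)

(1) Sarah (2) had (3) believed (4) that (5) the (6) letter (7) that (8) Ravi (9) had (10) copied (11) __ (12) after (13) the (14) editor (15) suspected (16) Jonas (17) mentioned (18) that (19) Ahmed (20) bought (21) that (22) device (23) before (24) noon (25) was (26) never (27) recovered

6

The gap at 11 is the object of "copied", inside a relative clause.
The relative pronoun is "that" (word 7); it is bound by the head noun immediately before it.
Its filler is the head noun "letter", at word 6.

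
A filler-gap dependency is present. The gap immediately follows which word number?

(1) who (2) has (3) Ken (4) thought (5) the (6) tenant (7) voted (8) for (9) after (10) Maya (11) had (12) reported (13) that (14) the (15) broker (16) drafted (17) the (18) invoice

The displaced element is "who" (word 1).
It is linked across 1 clause boundary (Ø).
It functions as the object of the preposition "for" of "voted", so the gap sits immediately after word 8 ("for").
Base order: Ken has thought the tenant voted for who after Maya had reported that the broker drafted the invoice.

8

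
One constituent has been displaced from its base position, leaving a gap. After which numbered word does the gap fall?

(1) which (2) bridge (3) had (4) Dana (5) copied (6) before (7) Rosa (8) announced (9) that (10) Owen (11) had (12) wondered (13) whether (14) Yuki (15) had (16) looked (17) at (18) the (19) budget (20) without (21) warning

The displaced element is "which bridge" (word 2).
It functions as the direct object of "copied", so the gap sits immediately after word 5 ("copied").
Base order: Dana had copied which bridge before Rosa announced that Owen had wondered whether Yuki had looked at the budget without warning.

5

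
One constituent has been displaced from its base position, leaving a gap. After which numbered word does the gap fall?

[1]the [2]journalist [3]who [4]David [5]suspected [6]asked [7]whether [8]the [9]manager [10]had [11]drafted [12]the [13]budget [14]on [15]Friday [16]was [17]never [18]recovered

5

The displaced element is "the journalist" (word 2).
It is linked across 1 clause boundary (Ø).
It functions as the subject of "asked", so the gap sits immediately after word 5 ("suspected").
Base order: David suspected the journalist asked whether the manager had drafted the budget on Friday.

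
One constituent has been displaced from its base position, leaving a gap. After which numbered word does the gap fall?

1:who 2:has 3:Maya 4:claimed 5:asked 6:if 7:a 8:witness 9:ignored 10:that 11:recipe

The displaced element is "who" (word 1).
It is linked across 1 clause boundary (Ø).
It functions as the subject of "asked", so the gap sits immediately after word 4 ("claimed").
Base order: Maya has claimed that who asked if a witness ignored that recipe.

4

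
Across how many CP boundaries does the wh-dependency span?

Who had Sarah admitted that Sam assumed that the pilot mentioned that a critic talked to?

3

"who" is extracted from the PP object of "talked".
Boundaries crossed, outermost first: [that], [that], [that] — 3 in total.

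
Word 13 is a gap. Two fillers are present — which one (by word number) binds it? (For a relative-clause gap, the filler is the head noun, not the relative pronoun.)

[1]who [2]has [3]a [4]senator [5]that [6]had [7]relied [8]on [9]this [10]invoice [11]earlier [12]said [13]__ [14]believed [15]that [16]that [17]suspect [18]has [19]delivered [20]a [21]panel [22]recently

1

The marked gap is the subject of "believed".
Its filler is the fronted wh-phrase "who", at word 1.
(The other dependency links word 4 to a gap after word 5.)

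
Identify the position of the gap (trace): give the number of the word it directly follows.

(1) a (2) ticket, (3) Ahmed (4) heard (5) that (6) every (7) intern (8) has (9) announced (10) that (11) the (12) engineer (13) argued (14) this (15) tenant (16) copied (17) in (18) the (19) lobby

The displaced element is "a ticket" (word 2).
It is linked across 3 clause boundaries (that → that → Ø).
It functions as the direct object of "copied", so the gap sits immediately after word 16 ("copied").
Base order: Ahmed heard that every intern has announced that the engineer argued this tenant copied a ticket in the lobby.

16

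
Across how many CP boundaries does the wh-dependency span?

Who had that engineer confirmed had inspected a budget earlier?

1

"who" is extracted from the subject of "inspected".
Boundaries crossed, outermost first: [Ø] — 1 in total.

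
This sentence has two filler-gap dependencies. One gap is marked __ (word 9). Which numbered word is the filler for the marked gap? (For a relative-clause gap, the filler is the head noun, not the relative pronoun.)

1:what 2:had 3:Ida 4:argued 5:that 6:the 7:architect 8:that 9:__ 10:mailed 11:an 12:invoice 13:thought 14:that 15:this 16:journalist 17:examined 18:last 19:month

7

The marked gap is inside the relative clause, the subject of "mailed".
Its filler is the head noun "architect" (via "that"), at word 7.
(The other dependency links word 1 to a gap after word 17.)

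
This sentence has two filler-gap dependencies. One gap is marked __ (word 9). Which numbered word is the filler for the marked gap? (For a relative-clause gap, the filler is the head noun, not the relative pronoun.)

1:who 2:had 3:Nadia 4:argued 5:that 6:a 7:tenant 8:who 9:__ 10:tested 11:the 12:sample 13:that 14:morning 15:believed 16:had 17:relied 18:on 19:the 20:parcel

The marked gap is inside the relative clause, the subject of "tested".
Its filler is the head noun "tenant" (via "who"), at word 7.
(The other dependency links word 1 to a gap after word 15.)

7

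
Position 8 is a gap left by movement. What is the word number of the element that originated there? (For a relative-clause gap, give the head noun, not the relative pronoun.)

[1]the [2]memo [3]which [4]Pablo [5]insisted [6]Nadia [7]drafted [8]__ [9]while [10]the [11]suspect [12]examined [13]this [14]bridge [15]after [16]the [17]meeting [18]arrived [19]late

The gap at 8 is the object of "drafted", inside a relative clause.
The relative pronoun is "which" (word 3); it is bound by the head noun immediately before it.
Its filler is the head noun "memo", at word 2.

2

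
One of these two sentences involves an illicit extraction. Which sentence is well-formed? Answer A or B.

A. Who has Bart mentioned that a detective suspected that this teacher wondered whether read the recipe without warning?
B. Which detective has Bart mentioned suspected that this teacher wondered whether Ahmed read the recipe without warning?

In A, the wh-phrase is extracted from inside a wh-island (introduced by "whether"), which blocks movement.
In B, the extraction path crosses only that-complement boundaries, which are transparent.
So B is grammatical.

B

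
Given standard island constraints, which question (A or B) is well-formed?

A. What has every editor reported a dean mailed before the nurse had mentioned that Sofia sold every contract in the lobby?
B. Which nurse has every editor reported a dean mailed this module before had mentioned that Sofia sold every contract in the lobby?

In B, the wh-phrase is extracted from inside an adjunct island (introduced by "before"), which blocks movement.
In A, the extraction path crosses only that-complement boundaries, which are transparent.
So A is grammatical.

A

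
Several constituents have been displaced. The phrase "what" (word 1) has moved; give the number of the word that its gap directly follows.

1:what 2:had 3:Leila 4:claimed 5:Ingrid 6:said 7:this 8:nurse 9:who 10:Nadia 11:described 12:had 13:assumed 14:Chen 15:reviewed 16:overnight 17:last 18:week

The displaced element is "what" (word 1).
It is linked across 3 clause boundaries (Ø → Ø → Ø).
It functions as the direct object of "reviewed", so the gap sits immediately after word 15 ("reviewed").
Base order: Leila had claimed Ingrid said this nurse who Nadia described had assumed Chen reviewed what overnight last week.

15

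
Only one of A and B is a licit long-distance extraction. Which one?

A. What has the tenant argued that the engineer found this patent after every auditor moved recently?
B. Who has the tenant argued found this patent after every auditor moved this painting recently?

B

In A, the wh-phrase is extracted from inside an adjunct island (introduced by "after"), which blocks movement.
In B, the extraction path crosses only that-complement boundaries, which are transparent.
So B is grammatical.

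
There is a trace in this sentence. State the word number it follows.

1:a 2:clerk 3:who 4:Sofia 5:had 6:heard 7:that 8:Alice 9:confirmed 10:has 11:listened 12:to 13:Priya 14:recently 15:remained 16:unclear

The displaced element is "a clerk" (word 2).
It is linked across 2 clause boundaries (that → Ø).
It functions as the subject of "listened", so the gap sits immediately after word 9 ("confirmed").
Base order: Sofia had heard that Alice confirmed that a clerk has listened to Priya recently.

9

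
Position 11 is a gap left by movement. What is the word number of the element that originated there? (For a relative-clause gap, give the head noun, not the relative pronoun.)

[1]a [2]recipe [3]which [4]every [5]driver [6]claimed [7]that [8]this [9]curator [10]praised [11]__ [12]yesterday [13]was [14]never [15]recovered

The gap at 11 is the object of "praised", inside a relative clause.
The relative pronoun is "which" (word 3); it is bound by the head noun immediately before it.
Its filler is the head noun "recipe", at word 2.

2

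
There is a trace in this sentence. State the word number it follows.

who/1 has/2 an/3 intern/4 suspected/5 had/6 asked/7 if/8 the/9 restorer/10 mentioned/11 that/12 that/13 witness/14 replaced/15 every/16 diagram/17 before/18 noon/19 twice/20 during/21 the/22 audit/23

The displaced element is "who" (word 1).
It is linked across 1 clause boundary (Ø).
It functions as the subject of "asked", so the gap sits immediately after word 5 ("suspected").
Base order: An intern has suspected that who had asked if the restorer mentioned that that witness replaced every diagram before noon twice during the audit.

5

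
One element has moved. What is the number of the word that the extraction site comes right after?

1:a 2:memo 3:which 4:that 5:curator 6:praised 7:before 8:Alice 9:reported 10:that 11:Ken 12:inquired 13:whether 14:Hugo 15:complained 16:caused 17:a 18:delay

The displaced element is "a memo" (word 2).
It functions as the direct object of "praised", so the gap sits immediately after word 6 ("praised").
Base order: That curator praised a memo before Alice reported that Ken inquired whether Hugo complained.

6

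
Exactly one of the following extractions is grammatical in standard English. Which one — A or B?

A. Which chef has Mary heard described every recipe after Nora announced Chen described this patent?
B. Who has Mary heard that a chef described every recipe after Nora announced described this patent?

In B, the wh-phrase is extracted from inside an adjunct island (introduced by "after"), which blocks movement.
In A, the extraction path crosses only that-complement boundaries, which are transparent.
So A is grammatical.

A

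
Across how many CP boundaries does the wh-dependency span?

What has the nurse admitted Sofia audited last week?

"what" is extracted from the object of "audited".
Boundaries crossed, outermost first: [Ø] — 1 in total.

1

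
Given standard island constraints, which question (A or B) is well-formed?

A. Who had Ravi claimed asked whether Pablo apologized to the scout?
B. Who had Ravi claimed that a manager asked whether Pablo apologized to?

A

In B, the wh-phrase is extracted from inside a wh-island (introduced by "whether"), which blocks movement.
In A, the extraction path crosses only that-complement boundaries, which are transparent.
So A is grammatical.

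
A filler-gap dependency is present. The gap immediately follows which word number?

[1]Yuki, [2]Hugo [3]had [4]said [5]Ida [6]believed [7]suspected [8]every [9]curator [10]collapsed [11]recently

6

The displaced element is "Yuki" (word 1).
It is linked across 2 clause boundaries (Ø → Ø).
It functions as the subject of "suspected", so the gap sits immediately after word 6 ("believed").
Base order: Hugo had said Ida believed that Yuki suspected every curator collapsed recently.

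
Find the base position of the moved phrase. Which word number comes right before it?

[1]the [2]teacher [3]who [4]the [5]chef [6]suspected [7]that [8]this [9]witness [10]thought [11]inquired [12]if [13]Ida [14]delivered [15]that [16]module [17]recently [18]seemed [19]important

10

The displaced element is "the teacher" (word 2).
It is linked across 2 clause boundaries (that → Ø).
It functions as the subject of "inquired", so the gap sits immediately after word 10 ("thought").
Base order: The chef suspected that this witness thought the teacher inquired if Ida delivered that module recently.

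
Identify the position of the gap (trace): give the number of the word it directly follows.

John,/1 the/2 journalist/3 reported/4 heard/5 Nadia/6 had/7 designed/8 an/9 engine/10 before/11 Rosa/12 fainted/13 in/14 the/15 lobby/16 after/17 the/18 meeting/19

4

The displaced element is "John" (word 1).
It is linked across 1 clause boundary (Ø).
It functions as the subject of "heard", so the gap sits immediately after word 4 ("reported").
Base order: The journalist reported John heard Nadia had designed an engine before Rosa fainted in the lobby after the meeting.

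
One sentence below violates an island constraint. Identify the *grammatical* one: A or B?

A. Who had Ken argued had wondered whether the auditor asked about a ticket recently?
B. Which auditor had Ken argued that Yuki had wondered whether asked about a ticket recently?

A

In B, the wh-phrase is extracted from inside a wh-island (introduced by "whether"), which blocks movement.
In A, the extraction path crosses only that-complement boundaries, which are transparent.
So A is grammatical.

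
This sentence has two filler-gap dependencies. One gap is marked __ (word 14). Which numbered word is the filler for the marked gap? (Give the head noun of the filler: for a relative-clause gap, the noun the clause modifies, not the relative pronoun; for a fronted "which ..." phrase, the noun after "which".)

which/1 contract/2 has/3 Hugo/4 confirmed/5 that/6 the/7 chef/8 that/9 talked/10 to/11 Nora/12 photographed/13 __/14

2

The marked gap is the direct object of "photographed".
Its filler is the fronted wh-phrase "which contract", at word 2.
(The other dependency links word 8 to a gap after word 9.)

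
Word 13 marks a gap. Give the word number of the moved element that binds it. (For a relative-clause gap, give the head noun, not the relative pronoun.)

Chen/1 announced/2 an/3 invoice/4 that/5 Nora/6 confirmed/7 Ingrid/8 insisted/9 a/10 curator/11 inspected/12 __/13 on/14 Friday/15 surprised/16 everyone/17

The gap at 13 is the object of "inspected", inside a relative clause.
The relative pronoun is "that" (word 5); it is bound by the head noun immediately before it.
Its filler is the head noun "invoice", at word 4.

4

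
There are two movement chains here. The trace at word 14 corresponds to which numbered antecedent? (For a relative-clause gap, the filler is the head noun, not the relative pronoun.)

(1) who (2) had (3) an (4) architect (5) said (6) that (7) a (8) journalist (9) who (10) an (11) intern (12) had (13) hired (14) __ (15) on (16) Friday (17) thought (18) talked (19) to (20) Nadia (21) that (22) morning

8

The marked gap is inside the relative clause, the direct object of "hired".
Its filler is the head noun "journalist" (via "who"), at word 8.
(The other dependency links word 1 to a gap after word 17.)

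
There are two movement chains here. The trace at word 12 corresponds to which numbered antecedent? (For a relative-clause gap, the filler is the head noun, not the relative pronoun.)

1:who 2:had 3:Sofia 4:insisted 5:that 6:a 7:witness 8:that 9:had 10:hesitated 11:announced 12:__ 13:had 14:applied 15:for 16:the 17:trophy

1

The marked gap is the subject of "applied".
Its filler is the fronted wh-phrase "who", at word 1.
(The other dependency links word 7 to a gap after word 8.)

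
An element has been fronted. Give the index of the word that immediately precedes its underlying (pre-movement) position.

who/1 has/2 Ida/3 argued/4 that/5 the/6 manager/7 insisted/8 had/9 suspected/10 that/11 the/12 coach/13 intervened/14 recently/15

8

The displaced element is "who" (word 1).
It is linked across 2 clause boundaries (that → Ø).
It functions as the subject of "suspected", so the gap sits immediately after word 8 ("insisted").
Base order: Ida has argued that the manager insisted that who had suspected that the coach intervened recently.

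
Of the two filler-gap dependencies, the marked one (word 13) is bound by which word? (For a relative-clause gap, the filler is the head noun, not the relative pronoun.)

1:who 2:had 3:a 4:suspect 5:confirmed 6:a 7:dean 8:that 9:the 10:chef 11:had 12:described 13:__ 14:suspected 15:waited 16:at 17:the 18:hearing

7

The marked gap is inside the relative clause, the direct object of "described".
Its filler is the head noun "dean" (via "that"), at word 7.
(The other dependency links word 1 to a gap after word 14.)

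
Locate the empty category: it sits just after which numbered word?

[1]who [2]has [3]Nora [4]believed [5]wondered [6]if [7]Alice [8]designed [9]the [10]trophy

The displaced element is "who" (word 1).
It is linked across 1 clause boundary (Ø).
It functions as the subject of "wondered", so the gap sits immediately after word 4 ("believed").
Base order: Nora has believed who wondered if Alice designed the trophy.

4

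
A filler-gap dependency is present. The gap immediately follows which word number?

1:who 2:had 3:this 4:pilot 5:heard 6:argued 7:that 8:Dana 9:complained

The displaced element is "who" (word 1).
It is linked across 1 clause boundary (Ø).
It functions as the subject of "argued", so the gap sits immediately after word 5 ("heard").
Base order: This pilot had heard that who argued that Dana complained.

5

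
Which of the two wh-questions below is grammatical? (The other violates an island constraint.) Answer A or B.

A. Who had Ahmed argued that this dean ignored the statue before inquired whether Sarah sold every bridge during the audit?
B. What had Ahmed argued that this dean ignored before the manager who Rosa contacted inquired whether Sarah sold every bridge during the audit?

In A, the wh-phrase is extracted from inside an adjunct island (introduced by "before"), which blocks movement.
In B, the extraction path crosses only that-complement boundaries, which are transparent.
So B is grammatical.

B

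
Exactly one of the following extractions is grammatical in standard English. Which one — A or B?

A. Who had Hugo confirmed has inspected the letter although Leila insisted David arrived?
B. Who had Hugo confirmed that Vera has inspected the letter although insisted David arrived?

A

In B, the wh-phrase is extracted from inside an adjunct island (introduced by "although"), which blocks movement.
In A, the extraction path crosses only that-complement boundaries, which are transparent.
So A is grammatical.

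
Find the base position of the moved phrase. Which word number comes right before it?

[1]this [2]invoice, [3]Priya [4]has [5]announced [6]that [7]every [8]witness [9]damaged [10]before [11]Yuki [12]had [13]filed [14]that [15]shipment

9

The displaced element is "this invoice" (word 2).
It is linked across 1 clause boundary (that).
It functions as the direct object of "damaged", so the gap sits immediately after word 9 ("damaged").
Base order: Priya has announced that every witness damaged this invoice before Yuki had filed that shipment.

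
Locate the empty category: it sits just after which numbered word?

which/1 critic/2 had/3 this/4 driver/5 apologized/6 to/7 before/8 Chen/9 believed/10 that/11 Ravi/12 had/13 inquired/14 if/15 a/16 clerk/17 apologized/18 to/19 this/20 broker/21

7

The displaced element is "which critic" (word 2).
It functions as the object of the preposition "to" of "apologized", so the gap sits immediately after word 7 ("to").
Base order: This driver had apologized to which critic before Chen believed that Ravi had inquired if a clerk apologized to this broker.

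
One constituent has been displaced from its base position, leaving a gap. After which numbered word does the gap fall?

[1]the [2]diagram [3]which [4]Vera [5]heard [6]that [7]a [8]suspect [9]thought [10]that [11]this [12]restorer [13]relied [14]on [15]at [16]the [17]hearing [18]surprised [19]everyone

The displaced element is "the diagram" (word 2).
It is linked across 2 clause boundaries (that → that).
It functions as the object of the preposition "on" of "relied", so the gap sits immediately after word 14 ("on").
Base order: Vera heard that a suspect thought that this restorer relied on the diagram at the hearing.

14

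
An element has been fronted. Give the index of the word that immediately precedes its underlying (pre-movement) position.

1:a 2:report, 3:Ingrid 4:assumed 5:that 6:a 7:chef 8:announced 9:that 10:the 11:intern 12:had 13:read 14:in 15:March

13

The displaced element is "a report" (word 2).
It is linked across 2 clause boundaries (that → that).
It functions as the direct object of "read", so the gap sits immediately after word 13 ("read").
Base order: Ingrid assumed that a chef announced that the intern had read a report in March.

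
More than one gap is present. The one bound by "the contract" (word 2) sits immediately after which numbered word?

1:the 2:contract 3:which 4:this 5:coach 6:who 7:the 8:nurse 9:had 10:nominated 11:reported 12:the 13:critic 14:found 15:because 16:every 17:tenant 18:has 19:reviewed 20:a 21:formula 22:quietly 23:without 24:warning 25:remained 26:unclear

The displaced element is "the contract" (word 2).
It is linked across 1 clause boundary (Ø).
It functions as the direct object of "found", so the gap sits immediately after word 14 ("found").
Base order: This coach who the nurse had nominated reported the critic found the contract because every tenant has reviewed a formula quietly without warning.

14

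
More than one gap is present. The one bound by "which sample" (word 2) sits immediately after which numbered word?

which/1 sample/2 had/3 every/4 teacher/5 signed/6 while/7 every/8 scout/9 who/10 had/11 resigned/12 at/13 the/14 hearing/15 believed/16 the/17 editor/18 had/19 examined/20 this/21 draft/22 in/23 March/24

6

The displaced element is "which sample" (word 2).
It functions as the direct object of "signed", so the gap sits immediately after word 6 ("signed").
Base order: Every teacher had signed which sample while every scout who had resigned at the hearing believed the editor had examined this draft in March.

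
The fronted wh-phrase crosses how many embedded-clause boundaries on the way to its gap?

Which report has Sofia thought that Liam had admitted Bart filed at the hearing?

"which report" is extracted from the object of "filed".
Boundaries crossed, outermost first: [that], [Ø] — 2 in total.

2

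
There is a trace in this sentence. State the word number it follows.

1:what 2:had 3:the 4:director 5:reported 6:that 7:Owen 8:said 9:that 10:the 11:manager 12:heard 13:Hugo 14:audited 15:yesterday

14

The displaced element is "what" (word 1).
It is linked across 3 clause boundaries (that → that → Ø).
It functions as the direct object of "audited", so the gap sits immediately after word 14 ("audited").
Base order: The director had reported that Owen said that the manager heard Hugo audited what yesterday.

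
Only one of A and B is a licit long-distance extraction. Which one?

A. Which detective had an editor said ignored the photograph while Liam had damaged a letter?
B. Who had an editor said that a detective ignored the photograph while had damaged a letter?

A

In B, the wh-phrase is extracted from inside an adjunct island (introduced by "while"), which blocks movement.
In A, the extraction path crosses only that-complement boundaries, which are transparent.
So A is grammatical.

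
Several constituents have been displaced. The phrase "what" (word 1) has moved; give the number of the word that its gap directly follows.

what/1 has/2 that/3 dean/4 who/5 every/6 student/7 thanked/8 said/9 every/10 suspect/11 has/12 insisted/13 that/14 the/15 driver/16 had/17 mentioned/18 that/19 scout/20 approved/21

The displaced element is "what" (word 1).
It is linked across 3 clause boundaries (Ø → that → Ø).
It functions as the direct object of "approved", so the gap sits immediately after word 21 ("approved").
Base order: That dean who every student thanked has said every suspect has insisted that the driver had mentioned that scout approved what.

21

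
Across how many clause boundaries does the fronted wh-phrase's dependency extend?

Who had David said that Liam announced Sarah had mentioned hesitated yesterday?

3

"who" is extracted from the subject of "hesitated".
Boundaries crossed, outermost first: [that], [Ø], [Ø] — 3 in total.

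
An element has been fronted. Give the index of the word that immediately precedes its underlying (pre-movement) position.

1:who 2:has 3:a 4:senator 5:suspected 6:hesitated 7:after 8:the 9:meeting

The displaced element is "who" (word 1).
It is linked across 1 clause boundary (Ø).
It functions as the subject of "hesitated", so the gap sits immediately after word 5 ("suspected").
Base order: A senator has suspected that who hesitated after the meeting.

5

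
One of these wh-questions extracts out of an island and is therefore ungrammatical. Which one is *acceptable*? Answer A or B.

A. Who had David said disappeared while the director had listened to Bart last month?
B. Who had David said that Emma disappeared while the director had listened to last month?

In B, the wh-phrase is extracted from inside an adjunct island (introduced by "while"), which blocks movement.
In A, the extraction path crosses only that-complement boundaries, which are transparent.
So A is grammatical.

A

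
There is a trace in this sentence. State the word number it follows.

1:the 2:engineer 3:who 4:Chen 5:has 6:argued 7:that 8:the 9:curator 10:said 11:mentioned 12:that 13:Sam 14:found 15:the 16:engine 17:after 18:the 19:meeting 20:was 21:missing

10

The displaced element is "the engineer" (word 2).
It is linked across 2 clause boundaries (that → Ø).
It functions as the subject of "mentioned", so the gap sits immediately after word 10 ("said").
Base order: Chen has argued that the curator said that the engineer mentioned that Sam found the engine after the meeting.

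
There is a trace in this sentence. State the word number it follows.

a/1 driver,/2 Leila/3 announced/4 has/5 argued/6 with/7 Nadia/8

The displaced element is "a driver" (word 2).
It is linked across 1 clause boundary (Ø).
It functions as the subject of "argued", so the gap sits immediately after word 4 ("announced").
Base order: Leila announced that a driver has argued with Nadia.

4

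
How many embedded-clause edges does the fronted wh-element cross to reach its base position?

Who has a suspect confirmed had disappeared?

"who" is extracted from the subject of "disappeared".
Boundaries crossed, outermost first: [Ø] — 1 in total.

1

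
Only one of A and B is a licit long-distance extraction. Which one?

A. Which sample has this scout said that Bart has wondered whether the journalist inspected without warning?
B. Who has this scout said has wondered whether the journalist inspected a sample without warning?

In A, the wh-phrase is extracted from inside a wh-island (introduced by "whether"), which blocks movement.
In B, the extraction path crosses only that-complement boundaries, which are transparent.
So B is grammatical.

B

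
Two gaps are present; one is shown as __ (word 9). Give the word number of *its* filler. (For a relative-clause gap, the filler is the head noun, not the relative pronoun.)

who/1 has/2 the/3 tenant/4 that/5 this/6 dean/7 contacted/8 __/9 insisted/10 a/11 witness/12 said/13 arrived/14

4

The marked gap is inside the relative clause, the direct object of "contacted".
Its filler is the head noun "tenant" (via "that"), at word 4.
(The other dependency links word 1 to a gap after word 13.)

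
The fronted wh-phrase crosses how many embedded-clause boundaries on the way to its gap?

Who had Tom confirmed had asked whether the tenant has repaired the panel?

1

"who" is extracted from the subject of "asked".
Boundaries crossed, outermost first: [Ø] — 1 in total.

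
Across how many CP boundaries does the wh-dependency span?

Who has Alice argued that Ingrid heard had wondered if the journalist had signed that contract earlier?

"who" is extracted from the subject of "wondered".
Boundaries crossed, outermost first: [that], [Ø] — 2 in total.

2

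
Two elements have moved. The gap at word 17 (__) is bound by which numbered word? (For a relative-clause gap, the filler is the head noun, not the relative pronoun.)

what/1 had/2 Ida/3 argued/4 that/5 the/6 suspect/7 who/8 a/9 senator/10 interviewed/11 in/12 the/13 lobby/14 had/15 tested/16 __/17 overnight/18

The marked gap is the direct object of "tested".
Its filler is the fronted wh-phrase "what", at word 1.
(The other dependency links word 7 to a gap after word 11.)

1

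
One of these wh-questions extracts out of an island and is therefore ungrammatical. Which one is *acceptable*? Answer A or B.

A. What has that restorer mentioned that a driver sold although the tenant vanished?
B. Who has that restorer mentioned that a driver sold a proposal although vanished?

A

In B, the wh-phrase is extracted from inside an adjunct island (introduced by "although"), which blocks movement.
In A, the extraction path crosses only that-complement boundaries, which are transparent.
So A is grammatical.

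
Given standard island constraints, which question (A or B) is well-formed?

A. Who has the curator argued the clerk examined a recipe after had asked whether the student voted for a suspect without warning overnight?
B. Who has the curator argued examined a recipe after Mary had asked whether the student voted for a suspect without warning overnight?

B

In A, the wh-phrase is extracted from inside an adjunct island (introduced by "after"), which blocks movement.
In B, the extraction path crosses only that-complement boundaries, which are transparent.
So B is grammatical.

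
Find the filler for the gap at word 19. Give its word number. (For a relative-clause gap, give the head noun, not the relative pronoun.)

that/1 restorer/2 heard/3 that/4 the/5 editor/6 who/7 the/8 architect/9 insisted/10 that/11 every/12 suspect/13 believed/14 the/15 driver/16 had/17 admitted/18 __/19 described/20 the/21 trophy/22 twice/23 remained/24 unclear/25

The gap at 19 is the subject of "described", inside a relative clause.
The relative pronoun is "who" (word 7); it is bound by the head noun immediately before it.
Its filler is the head noun "editor", at word 6.

6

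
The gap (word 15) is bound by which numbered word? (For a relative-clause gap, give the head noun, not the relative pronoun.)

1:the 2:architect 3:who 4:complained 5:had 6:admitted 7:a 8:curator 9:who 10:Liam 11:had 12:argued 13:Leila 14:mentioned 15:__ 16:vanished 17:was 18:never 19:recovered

8

The gap at 15 is the subject of "vanished", inside a relative clause.
The relative pronoun is "who" (word 9); it is bound by the head noun immediately before it.
Its filler is the head noun "curator", at word 8.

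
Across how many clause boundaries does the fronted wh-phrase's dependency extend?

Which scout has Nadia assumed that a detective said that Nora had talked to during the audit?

2

"which scout" is extracted from the PP object of "talked".
Boundaries crossed, outermost first: [that], [that] — 2 in total.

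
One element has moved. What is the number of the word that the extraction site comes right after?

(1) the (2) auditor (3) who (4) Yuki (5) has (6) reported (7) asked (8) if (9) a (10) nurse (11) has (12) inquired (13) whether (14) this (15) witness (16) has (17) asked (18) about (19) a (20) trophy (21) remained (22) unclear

6

The displaced element is "the auditor" (word 2).
It is linked across 1 clause boundary (Ø).
It functions as the subject of "asked", so the gap sits immediately after word 6 ("reported").
Base order: Yuki has reported that the auditor asked if a nurse has inquired whether this witness has asked about a trophy.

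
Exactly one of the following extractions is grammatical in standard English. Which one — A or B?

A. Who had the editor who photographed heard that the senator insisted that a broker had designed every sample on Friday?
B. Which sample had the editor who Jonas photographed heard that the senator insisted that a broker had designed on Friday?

In A, the wh-phrase is extracted from inside a complex-NP island (relative clause) (introduced by "who"), which blocks movement.
In B, the extraction path crosses only that-complement boundaries, which are transparent.
So B is grammatical.

B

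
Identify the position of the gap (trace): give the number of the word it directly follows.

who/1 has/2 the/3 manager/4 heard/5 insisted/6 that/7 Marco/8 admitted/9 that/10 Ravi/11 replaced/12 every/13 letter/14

5

The displaced element is "who" (word 1).
It is linked across 1 clause boundary (Ø).
It functions as the subject of "insisted", so the gap sits immediately after word 5 ("heard").
Base order: The manager has heard that who insisted that Marco admitted that Ravi replaced every letter.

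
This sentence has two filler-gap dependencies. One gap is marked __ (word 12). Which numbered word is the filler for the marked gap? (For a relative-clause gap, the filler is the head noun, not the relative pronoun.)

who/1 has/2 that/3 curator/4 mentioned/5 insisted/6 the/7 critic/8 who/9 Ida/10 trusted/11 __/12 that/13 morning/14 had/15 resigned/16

8

The marked gap is inside the relative clause, the direct object of "trusted".
Its filler is the head noun "critic" (via "who"), at word 8.
(The other dependency links word 1 to a gap after word 5.)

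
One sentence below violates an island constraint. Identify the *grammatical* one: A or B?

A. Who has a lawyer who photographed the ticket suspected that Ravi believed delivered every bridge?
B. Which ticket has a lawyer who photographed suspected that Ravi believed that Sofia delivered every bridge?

In B, the wh-phrase is extracted from inside a complex-NP island (relative clause) (introduced by "who"), which blocks movement.
In A, the extraction path crosses only that-complement boundaries, which are transparent.
So A is grammatical.

A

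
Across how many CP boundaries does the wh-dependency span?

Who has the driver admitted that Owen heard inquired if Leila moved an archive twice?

"who" is extracted from the subject of "inquired".
Boundaries crossed, outermost first: [that], [Ø] — 2 in total.

2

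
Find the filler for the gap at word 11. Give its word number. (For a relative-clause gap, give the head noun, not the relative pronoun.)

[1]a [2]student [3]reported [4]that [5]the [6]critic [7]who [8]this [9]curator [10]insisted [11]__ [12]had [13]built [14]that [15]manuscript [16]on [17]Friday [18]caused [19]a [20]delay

6

The gap at 11 is the subject of "built", inside a relative clause.
The relative pronoun is "who" (word 7); it is bound by the head noun immediately before it.
Its filler is the head noun "critic", at word 6.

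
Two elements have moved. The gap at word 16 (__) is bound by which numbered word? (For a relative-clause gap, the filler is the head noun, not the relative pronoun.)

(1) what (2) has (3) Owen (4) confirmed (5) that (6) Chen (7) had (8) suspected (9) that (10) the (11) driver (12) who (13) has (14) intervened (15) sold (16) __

1

The marked gap is the direct object of "sold".
Its filler is the fronted wh-phrase "what", at word 1.
(The other dependency links word 11 to a gap after word 12.)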